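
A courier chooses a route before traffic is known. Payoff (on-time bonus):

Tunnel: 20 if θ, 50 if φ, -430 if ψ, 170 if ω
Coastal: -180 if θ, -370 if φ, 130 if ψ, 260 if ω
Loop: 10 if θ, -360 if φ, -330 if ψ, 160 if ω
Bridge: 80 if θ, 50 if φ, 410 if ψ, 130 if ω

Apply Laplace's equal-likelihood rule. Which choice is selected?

Bridge

Row averages: Tunnel=-47.5, Coastal=-40, Loop=-130, Bridge=167.5
Highest average = 167.5 → Bridge.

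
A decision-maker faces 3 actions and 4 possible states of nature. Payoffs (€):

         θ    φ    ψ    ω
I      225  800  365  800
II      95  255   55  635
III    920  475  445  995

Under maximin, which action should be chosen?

III

Row minima: I=225, II=55, III=445
Best worst-case = 445 → III.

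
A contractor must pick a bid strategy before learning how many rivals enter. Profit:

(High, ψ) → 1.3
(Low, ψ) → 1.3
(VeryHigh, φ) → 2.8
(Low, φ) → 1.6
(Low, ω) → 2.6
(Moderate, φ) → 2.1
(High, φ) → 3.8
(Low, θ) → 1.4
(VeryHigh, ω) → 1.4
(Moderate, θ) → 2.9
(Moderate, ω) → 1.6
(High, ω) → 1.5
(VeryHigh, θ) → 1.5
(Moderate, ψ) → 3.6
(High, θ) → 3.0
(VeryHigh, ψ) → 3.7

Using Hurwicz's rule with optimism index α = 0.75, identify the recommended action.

Low: 0.75·2.6 + 0.25·1.3 = 2.275
Moderate: 0.75·3.6 + 0.25·1.6 = 3.1
High: 0.75·3.8 + 0.25·1.3 = 3.175
VeryHigh: 0.75·3.7 + 0.25·1.4 = 3.125
Highest Hurwicz score = 3.175 → High.

High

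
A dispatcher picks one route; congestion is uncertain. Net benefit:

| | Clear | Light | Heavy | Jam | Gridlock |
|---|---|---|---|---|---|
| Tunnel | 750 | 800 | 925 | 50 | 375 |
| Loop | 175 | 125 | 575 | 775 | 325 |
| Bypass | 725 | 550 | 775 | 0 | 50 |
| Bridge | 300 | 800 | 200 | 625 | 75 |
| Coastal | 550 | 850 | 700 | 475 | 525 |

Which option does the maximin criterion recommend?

Coastal

Row minima: Tunnel=50, Loop=125, Bypass=0, Bridge=75, Coastal=475
Best worst-case = 475 → Coastal.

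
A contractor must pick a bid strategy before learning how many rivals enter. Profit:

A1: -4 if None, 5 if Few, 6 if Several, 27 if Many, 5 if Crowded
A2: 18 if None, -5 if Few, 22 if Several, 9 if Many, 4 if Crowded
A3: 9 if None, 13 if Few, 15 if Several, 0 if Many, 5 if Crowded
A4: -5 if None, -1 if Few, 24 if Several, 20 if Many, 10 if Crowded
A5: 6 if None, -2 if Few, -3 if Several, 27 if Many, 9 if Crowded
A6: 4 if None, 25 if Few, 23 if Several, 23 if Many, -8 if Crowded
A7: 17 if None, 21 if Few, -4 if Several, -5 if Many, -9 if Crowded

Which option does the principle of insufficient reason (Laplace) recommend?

Row averages: A1=7.8, A2=9.6, A3=8.4, A4=9.6, A5=7.4, A6=13.4, A7=4
Highest average = 13.4 → A6.

A6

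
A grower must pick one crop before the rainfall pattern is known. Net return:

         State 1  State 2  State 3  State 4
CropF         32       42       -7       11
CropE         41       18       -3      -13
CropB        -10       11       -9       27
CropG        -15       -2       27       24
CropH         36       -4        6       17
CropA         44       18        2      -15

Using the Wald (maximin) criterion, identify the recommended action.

Row minima: CropF=-7, CropE=-13, CropB=-10, CropG=-15, CropH=-4, CropA=-15
Best worst-case = -4 → CropH.

CropH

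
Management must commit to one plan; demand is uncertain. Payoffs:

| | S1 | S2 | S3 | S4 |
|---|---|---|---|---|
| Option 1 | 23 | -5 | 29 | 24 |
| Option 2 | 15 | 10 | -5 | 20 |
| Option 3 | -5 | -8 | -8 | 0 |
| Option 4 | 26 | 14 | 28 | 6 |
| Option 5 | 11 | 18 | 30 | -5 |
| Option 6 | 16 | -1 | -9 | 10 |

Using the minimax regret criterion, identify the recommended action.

Option 4

Column bests: S1=26, S2=18, S3=30, S4=24.
Option 1 regrets: 3, 23, 1, 0 → max 23
Option 2 regrets: 11, 8, 35, 4 → max 35
Option 3 regrets: 31, 26, 38, 24 → max 38
Option 4 regrets: 0, 4, 2, 18 → max 18
Option 5 regrets: 15, 0, 0, 29 → max 29
Option 6 regrets: 10, 19, 39, 14 → max 39
Smallest max regret = 18 → Option 4.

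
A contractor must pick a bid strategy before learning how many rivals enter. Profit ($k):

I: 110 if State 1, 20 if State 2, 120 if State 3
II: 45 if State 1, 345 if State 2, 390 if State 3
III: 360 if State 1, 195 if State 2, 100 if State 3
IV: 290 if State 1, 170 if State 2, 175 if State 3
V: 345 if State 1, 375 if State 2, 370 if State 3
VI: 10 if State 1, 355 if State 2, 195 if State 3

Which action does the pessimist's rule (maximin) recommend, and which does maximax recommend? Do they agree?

Row minima: I=20, II=45, III=100, IV=170, V=345, VI=10
Best worst-case = 345 → V.
Row maxima: I=120, II=390, III=360, IV=290, V=375, VI=355
Best best-case = 390 → II.

maximin → V; maximax → II (disagree)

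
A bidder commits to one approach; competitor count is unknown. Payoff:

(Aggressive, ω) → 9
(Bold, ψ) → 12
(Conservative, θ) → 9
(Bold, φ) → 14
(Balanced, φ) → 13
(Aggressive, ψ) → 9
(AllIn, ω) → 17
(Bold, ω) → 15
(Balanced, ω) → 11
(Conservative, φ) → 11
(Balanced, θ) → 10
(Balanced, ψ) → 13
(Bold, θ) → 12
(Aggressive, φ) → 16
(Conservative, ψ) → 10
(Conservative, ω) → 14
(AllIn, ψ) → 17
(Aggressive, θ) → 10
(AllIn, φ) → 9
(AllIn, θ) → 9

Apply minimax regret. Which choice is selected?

Bold

Column bests: θ=12, φ=16, ψ=17, ω=17.
Conservative regrets: 3, 5, 7, 3 → max 7
Balanced regrets: 2, 3, 4, 6 → max 6
Aggressive regrets: 2, 0, 8, 8 → max 8
Bold regrets: 0, 2, 5, 2 → max 5
AllIn regrets: 3, 7, 0, 0 → max 7
Smallest max regret = 5 → Bold.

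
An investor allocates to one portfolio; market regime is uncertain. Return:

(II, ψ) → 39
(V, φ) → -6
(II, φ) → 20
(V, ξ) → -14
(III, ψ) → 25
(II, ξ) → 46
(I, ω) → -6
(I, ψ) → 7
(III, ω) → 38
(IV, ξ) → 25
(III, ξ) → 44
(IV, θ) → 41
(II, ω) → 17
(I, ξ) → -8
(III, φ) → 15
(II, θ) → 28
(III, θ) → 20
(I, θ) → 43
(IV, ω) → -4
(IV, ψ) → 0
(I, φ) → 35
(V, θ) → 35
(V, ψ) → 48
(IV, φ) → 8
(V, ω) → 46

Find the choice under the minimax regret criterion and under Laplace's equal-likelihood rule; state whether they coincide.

Column bests: θ=43, φ=35, ψ=48, ω=46, ξ=46.
I regrets: 0, 0, 41, 52, 54 → max 54
II regrets: 15, 15, 9, 29, 0 → max 29
III regrets: 23, 20, 23, 8, 2 → max 23
IV regrets: 2, 27, 48, 50, 21 → max 50
V regrets: 8, 41, 0, 0, 60 → max 60
Smallest max regret = 23 → III.
Row averages: I=14.2, II=30, III=28.4, IV=14, V=21.8
Highest average = 30 → II.

minimax regret → III; laplace → II (disagree)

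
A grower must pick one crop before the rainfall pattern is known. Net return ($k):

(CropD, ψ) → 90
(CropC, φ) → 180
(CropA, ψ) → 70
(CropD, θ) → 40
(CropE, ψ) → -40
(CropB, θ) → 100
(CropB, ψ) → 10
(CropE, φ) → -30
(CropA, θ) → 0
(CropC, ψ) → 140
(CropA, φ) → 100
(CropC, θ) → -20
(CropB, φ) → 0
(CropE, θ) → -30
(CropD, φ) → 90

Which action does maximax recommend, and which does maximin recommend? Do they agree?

Row maxima: CropE=-30, CropC=180, CropA=100, CropB=100, CropD=90
Best best-case = 180 → CropC.
Row minima: CropE=-40, CropC=-20, CropA=0, CropB=0, CropD=40
Best worst-case = 40 → CropD.

maximax → CropC; maximin → CropD (disagree)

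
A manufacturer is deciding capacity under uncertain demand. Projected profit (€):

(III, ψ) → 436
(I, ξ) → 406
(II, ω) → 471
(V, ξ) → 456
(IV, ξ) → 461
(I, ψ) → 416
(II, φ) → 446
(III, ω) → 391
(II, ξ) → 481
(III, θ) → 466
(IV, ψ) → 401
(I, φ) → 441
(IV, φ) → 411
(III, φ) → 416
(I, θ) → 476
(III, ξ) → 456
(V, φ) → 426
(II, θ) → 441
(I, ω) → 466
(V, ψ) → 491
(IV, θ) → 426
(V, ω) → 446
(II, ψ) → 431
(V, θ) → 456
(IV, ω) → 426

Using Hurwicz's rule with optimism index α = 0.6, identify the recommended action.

I: 0.6·476 + 0.4·406 = 448
II: 0.6·481 + 0.4·431 = 461
III: 0.6·466 + 0.4·391 = 436
IV: 0.6·461 + 0.4·401 = 437
V: 0.6·491 + 0.4·426 = 465
Highest Hurwicz score = 465 → V.

V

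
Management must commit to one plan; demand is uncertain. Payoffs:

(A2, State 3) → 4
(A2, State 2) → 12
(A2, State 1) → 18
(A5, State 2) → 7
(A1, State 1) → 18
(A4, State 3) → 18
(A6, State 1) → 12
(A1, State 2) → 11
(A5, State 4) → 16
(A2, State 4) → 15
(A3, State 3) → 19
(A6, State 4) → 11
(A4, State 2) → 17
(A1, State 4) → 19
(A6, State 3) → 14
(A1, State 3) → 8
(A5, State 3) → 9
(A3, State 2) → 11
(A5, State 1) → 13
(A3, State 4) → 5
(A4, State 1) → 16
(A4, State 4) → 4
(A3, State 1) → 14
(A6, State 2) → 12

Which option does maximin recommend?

Row minima: A1=8, A2=4, A3=5, A4=4, A5=7, A6=11
Best worst-case = 11 → A6.

A6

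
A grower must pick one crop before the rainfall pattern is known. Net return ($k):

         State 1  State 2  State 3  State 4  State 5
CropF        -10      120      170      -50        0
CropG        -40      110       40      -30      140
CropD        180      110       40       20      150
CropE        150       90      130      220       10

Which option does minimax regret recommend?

Column bests: State 1=180, State 2=120, State 3=170, State 4=220, State 5=150.
CropF regrets: 190, 0, 0, 270, 150 → max 270
CropG regrets: 220, 10, 130, 250, 10 → max 250
CropD regrets: 0, 10, 130, 200, 0 → max 200
CropE regrets: 30, 30, 40, 0, 140 → max 140
Smallest max regret = 140 → CropE.

CropE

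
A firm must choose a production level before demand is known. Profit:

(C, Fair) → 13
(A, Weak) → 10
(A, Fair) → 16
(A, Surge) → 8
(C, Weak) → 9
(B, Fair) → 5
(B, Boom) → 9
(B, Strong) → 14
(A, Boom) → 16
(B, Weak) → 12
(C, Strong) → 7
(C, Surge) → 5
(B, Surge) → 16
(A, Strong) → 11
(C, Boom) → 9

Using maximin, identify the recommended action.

Row minima: A=8, B=5, C=5
Best worst-case = 8 → A.

A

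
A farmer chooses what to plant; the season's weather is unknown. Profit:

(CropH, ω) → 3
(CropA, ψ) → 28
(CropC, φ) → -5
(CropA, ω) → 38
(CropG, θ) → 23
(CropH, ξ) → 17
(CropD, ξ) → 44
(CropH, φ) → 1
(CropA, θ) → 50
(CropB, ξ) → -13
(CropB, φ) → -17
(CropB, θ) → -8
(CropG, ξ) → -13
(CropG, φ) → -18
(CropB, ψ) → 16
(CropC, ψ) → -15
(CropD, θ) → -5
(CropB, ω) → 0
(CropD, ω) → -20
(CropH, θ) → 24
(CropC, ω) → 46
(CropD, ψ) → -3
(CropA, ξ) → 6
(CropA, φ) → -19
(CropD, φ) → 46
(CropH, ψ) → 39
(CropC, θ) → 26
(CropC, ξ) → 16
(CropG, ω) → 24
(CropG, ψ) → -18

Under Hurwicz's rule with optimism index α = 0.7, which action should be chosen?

CropD: 0.7·46 + 0.3·(-20) = 26.2
CropA: 0.7·50 + 0.3·(-19) = 29.3
CropC: 0.7·46 + 0.3·(-15) = 27.7
CropB: 0.7·16 + 0.3·(-17) = 6.1
CropH: 0.7·39 + 0.3·1 = 27.6
CropG: 0.7·24 + 0.3·(-18) = 11.4
Highest Hurwicz score = 29.3 → CropA.

CropA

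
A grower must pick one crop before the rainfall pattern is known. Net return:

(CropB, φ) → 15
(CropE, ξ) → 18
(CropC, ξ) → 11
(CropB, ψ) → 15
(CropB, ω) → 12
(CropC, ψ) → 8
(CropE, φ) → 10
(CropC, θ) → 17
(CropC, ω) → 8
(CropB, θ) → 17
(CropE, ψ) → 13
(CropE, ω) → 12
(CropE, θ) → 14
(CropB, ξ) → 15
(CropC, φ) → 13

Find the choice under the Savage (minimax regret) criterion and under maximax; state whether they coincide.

Column bests: θ=17, φ=15, ψ=15, ω=12, ξ=18.
CropC regrets: 0, 2, 7, 4, 7 → max 7
CropE regrets: 3, 5, 2, 0, 0 → max 5
CropB regrets: 0, 0, 0, 0, 3 → max 3
Smallest max regret = 3 → CropB.
Row maxima: CropC=17, CropE=18, CropB=17
Best best-case = 18 → CropE.

minimax regret → CropB; maximax → CropE (disagree)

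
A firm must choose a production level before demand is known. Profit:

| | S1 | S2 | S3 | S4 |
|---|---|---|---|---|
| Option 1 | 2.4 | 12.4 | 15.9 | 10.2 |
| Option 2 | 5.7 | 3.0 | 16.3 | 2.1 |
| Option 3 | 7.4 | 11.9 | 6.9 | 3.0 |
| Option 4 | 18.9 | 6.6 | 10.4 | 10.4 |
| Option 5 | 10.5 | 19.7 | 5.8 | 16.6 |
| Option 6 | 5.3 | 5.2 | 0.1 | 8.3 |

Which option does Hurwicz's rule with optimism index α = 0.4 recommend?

Option 1: 0.4·15.9 + 0.6·2.4 = 7.8
Option 2: 0.4·16.3 + 0.6·2.1 = 7.78
Option 3: 0.4·11.9 + 0.6·3.0 = 6.56
Option 4: 0.4·18.9 + 0.6·6.6 = 11.52
Option 5: 0.4·19.7 + 0.6·5.8 = 11.36
Option 6: 0.4·8.3 + 0.6·0.1 = 3.38
Highest Hurwicz score = 11.52 → Option 4.

Option 4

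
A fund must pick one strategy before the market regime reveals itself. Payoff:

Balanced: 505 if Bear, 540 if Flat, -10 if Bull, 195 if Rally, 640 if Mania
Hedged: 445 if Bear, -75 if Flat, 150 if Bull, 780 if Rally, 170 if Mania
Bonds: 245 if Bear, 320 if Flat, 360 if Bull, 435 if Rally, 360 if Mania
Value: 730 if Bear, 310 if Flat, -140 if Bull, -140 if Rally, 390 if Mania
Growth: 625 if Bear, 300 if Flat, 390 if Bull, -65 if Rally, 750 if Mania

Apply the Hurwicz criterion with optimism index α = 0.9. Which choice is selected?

Balanced: 0.9·640 + 0.1·(-10) = 575
Hedged: 0.9·780 + 0.1·(-75) = 694.5
Bonds: 0.9·435 + 0.1·245 = 416
Value: 0.9·730 + 0.1·(-140) = 643
Growth: 0.9·750 + 0.1·(-65) = 668.5
Highest Hurwicz score = 694.5 → Hedged.

Hedged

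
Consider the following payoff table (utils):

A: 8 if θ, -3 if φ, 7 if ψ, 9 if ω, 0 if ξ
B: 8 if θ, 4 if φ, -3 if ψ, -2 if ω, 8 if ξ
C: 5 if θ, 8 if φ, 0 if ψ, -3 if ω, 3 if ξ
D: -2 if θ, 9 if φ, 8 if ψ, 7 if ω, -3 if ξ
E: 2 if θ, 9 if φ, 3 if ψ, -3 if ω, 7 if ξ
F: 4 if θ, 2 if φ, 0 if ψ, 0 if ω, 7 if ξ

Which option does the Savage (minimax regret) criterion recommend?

F

Column bests: θ=8, φ=9, ψ=8, ω=9, ξ=8.
A regrets: 0, 12, 1, 0, 8 → max 12
B regrets: 0, 5, 11, 11, 0 → max 11
C regrets: 3, 1, 8, 12, 5 → max 12
D regrets: 10, 0, 0, 2, 11 → max 11
E regrets: 6, 0, 5, 12, 1 → max 12
F regrets: 4, 7, 8, 9, 1 → max 9
Smallest max regret = 9 → F.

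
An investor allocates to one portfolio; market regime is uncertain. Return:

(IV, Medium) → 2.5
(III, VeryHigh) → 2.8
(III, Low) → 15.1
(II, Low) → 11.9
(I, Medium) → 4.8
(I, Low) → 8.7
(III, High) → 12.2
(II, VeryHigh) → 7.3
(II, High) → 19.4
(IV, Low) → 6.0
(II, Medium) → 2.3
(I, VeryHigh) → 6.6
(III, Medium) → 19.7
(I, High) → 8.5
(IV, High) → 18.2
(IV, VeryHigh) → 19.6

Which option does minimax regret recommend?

Column bests: Low=15.1, Medium=19.7, High=19.4, VeryHigh=19.6.
I regrets: 6.4, 14.9, 10.9, 13.0 → max 14.9
II regrets: 3.2, 17.4, 0.0, 12.3 → max 17.4
III regrets: 0.0, 0.0, 7.2, 16.8 → max 16.8
IV regrets: 9.1, 17.2, 1.2, 0.0 → max 17.2
Smallest max regret = 14.9 → I.

I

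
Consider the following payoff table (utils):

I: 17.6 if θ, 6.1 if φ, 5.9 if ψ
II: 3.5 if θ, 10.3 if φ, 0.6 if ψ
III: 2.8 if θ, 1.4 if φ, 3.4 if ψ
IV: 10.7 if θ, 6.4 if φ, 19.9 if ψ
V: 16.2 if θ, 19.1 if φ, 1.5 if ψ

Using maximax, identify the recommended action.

IV

Row maxima: I=17.6, II=10.3, III=3.4, IV=19.9, V=19.1
Best best-case = 19.9 → IV.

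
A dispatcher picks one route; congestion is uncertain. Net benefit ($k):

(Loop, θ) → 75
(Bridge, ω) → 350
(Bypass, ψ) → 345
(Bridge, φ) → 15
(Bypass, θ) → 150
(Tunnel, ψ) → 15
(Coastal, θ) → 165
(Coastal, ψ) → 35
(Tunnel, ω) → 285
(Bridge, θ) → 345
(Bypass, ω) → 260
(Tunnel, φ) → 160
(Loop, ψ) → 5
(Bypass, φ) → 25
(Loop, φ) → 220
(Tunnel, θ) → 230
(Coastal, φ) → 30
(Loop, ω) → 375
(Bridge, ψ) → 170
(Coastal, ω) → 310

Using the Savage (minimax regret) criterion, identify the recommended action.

Bypass

Column bests: θ=345, φ=220, ψ=345, ω=375.
Bridge regrets: 0, 205, 175, 25 → max 205
Loop regrets: 270, 0, 340, 0 → max 340
Bypass regrets: 195, 195, 0, 115 → max 195
Tunnel regrets: 115, 60, 330, 90 → max 330
Coastal regrets: 180, 190, 310, 65 → max 310
Smallest max regret = 195 → Bypass.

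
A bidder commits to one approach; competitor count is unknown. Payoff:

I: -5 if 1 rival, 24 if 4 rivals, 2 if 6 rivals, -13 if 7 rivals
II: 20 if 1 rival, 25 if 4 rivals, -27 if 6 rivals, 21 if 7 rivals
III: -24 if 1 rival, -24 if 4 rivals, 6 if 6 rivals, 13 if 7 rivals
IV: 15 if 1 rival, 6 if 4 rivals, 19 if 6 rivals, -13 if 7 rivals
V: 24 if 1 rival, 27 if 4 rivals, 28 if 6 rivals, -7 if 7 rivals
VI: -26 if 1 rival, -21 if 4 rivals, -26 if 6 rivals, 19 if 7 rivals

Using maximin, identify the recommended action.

Row minima: I=-13, II=-27, III=-24, IV=-13, V=-7, VI=-26
Best worst-case = -7 → V.

V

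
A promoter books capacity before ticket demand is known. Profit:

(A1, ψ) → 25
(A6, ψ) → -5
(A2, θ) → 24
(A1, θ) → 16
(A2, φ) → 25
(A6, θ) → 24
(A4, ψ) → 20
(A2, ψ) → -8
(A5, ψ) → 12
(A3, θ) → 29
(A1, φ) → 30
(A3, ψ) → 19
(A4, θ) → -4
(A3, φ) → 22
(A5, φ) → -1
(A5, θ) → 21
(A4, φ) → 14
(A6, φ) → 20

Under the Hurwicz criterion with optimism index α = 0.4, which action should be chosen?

A3

A1: 0.4·30 + 0.6·16 = 21.6
A2: 0.4·25 + 0.6·(-8) = 5.2
A3: 0.4·29 + 0.6·19 = 23
A4: 0.4·20 + 0.6·(-4) = 5.6
A5: 0.4·21 + 0.6·(-1) = 7.8
A6: 0.4·24 + 0.6·(-5) = 6.6
Highest Hurwicz score = 23 → A3.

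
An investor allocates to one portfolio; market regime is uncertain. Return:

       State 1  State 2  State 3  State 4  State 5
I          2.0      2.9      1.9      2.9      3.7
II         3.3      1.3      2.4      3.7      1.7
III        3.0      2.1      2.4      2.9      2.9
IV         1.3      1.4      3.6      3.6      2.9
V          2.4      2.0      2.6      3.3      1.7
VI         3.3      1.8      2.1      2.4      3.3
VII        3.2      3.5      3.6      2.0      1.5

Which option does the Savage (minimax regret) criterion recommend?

III

Column bests: State 1=3.3, State 2=3.5, State 3=3.6, State 4=3.7, State 5=3.7.
I regrets: 1.3, 0.6, 1.7, 0.8, 0.0 → max 1.7
II regrets: 0.0, 2.2, 1.2, 0.0, 2.0 → max 2.2
III regrets: 0.3, 1.4, 1.2, 0.8, 0.8 → max 1.4
IV regrets: 2.0, 2.1, 0.0, 0.1, 0.8 → max 2.1
V regrets: 0.9, 1.5, 1.0, 0.4, 2.0 → max 2.0
VI regrets: 0.0, 1.7, 1.5, 1.3, 0.4 → max 1.7
VII regrets: 0.1, 0.0, 0.0, 1.7, 2.2 → max 2.2
Smallest max regret = 1.4 → III.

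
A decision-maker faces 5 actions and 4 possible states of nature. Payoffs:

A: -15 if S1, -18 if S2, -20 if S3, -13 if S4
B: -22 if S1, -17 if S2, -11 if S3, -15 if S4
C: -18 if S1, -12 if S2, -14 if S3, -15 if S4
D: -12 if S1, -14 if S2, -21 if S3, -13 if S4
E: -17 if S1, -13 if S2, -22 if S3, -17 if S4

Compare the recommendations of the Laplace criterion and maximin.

laplace → C; maximin → C (agree)

Row averages: A=-16.5, B=-16.25, C=-14.75, D=-15, E=-17.25
Highest average = -14.75 → C.
Row minima: A=-20, B=-22, C=-18, D=-21, E=-22
Best worst-case = -18 → C.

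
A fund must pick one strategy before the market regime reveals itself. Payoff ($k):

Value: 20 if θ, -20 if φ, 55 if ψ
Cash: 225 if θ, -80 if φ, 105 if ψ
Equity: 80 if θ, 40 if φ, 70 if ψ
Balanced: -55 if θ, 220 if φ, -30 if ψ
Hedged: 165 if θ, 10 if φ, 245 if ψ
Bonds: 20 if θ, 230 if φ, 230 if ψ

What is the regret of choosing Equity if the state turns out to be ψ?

175

Best payoff under ψ is 245.
Regret = 245 − 70 = 175.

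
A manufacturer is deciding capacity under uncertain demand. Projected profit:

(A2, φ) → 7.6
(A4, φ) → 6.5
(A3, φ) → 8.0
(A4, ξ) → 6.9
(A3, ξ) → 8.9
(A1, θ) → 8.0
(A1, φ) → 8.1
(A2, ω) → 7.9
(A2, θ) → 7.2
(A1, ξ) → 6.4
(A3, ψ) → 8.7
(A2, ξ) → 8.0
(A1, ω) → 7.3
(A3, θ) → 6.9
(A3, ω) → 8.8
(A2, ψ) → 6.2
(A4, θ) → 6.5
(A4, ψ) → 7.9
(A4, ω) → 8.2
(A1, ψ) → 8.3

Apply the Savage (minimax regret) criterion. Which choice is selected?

A3

Column bests: θ=8.0, φ=8.1, ψ=8.7, ω=8.8, ξ=8.9.
A1 regrets: 0.0, 0.0, 0.4, 1.5, 2.5 → max 2.5
A2 regrets: 0.8, 0.5, 2.5, 0.9, 0.9 → max 2.5
A3 regrets: 1.1, 0.1, 0.0, 0.0, 0.0 → max 1.1
A4 regrets: 1.5, 1.6, 0.8, 0.6, 2.0 → max 2.0
Smallest max regret = 1.1 → A3.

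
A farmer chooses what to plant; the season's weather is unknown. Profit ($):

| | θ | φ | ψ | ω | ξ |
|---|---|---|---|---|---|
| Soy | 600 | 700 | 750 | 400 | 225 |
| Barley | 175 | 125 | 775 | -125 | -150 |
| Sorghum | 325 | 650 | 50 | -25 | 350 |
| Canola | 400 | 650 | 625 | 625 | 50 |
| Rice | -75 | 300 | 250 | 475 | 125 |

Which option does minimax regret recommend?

Soy

Column bests: θ=600, φ=700, ψ=775, ω=625, ξ=350.
Soy regrets: 0, 0, 25, 225, 125 → max 225
Barley regrets: 425, 575, 0, 750, 500 → max 750
Sorghum regrets: 275, 50, 725, 650, 0 → max 725
Canola regrets: 200, 50, 150, 0, 300 → max 300
Rice regrets: 675, 400, 525, 150, 225 → max 675
Smallest max regret = 225 → Soy.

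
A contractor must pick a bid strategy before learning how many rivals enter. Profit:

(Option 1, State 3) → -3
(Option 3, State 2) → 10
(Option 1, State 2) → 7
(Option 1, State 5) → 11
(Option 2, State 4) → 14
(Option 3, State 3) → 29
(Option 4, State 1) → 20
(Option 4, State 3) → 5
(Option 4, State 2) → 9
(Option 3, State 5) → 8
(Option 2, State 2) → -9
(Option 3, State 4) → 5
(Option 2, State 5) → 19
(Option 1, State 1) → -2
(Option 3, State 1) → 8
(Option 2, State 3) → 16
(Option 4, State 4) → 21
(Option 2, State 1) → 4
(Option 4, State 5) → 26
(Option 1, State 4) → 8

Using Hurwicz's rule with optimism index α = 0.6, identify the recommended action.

Option 3

Option 1: 0.6·11 + 0.4·(-3) = 5.4
Option 2: 0.6·19 + 0.4·(-9) = 7.8
Option 3: 0.6·29 + 0.4·5 = 19.4
Option 4: 0.6·26 + 0.4·5 = 17.6
Highest Hurwicz score = 19.4 → Option 3.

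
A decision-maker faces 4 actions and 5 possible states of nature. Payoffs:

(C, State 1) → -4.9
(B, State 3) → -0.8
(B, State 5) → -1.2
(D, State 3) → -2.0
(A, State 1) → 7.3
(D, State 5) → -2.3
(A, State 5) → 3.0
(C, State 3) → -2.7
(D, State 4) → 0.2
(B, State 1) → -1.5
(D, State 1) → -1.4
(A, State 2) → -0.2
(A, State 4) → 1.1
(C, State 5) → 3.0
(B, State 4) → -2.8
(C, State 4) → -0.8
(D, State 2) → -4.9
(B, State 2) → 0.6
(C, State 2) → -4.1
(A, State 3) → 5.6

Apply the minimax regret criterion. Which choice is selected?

A

Column bests: State 1=7.3, State 2=0.6, State 3=5.6, State 4=1.1, State 5=3.0.
A regrets: 0.0, 0.8, 0.0, 0.0, 0.0 → max 0.8
B regrets: 8.8, 0.0, 6.4, 3.9, 4.2 → max 8.8
C regrets: 12.2, 4.7, 8.3, 1.9, 0.0 → max 12.2
D regrets: 8.7, 5.5, 7.6, 0.9, 5.3 → max 8.7
Smallest max regret = 0.8 → A.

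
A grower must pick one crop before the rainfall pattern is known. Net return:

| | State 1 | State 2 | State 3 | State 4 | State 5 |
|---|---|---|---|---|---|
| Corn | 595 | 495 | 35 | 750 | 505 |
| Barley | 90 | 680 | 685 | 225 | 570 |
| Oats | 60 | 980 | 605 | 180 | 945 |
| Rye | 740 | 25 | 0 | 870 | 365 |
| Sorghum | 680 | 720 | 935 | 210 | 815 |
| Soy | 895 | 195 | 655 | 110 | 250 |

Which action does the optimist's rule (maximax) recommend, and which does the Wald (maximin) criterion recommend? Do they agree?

Row maxima: Corn=750, Barley=685, Oats=980, Rye=870, Sorghum=935, Soy=895
Best best-case = 980 → Oats.
Row minima: Corn=35, Barley=90, Oats=60, Rye=0, Sorghum=210, Soy=110
Best worst-case = 210 → Sorghum.

maximax → Oats; maximin → Sorghum (disagree)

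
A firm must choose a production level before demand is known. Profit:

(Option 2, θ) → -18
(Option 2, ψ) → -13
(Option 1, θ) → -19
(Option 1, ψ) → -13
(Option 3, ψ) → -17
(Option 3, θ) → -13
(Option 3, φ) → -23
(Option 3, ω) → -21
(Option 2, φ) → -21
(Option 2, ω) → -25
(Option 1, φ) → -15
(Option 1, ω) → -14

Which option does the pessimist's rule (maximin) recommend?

Option 1

Row minima: Option 1=-19, Option 2=-25, Option 3=-23
Best worst-case = -19 → Option 1.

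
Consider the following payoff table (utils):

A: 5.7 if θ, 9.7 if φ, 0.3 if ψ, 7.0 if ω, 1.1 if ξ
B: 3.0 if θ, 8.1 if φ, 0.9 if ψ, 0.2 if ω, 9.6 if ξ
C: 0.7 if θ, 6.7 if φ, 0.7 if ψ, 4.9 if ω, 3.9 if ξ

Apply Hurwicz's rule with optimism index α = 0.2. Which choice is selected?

A: 0.2·9.7 + 0.8·0.3 = 2.18
B: 0.2·9.6 + 0.8·0.2 = 2.08
C: 0.2·6.7 + 0.8·0.7 = 1.9
Highest Hurwicz score = 2.18 → A.

A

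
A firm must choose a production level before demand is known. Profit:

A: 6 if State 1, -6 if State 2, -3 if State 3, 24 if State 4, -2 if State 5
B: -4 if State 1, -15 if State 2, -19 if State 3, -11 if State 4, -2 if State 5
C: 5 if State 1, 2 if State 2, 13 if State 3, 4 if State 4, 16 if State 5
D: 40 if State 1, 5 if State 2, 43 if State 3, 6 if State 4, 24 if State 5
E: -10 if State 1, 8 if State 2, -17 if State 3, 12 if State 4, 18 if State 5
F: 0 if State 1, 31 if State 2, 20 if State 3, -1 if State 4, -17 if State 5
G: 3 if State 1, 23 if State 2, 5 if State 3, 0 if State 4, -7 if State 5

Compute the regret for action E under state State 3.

Best payoff under State 3 is 43.
Regret = 43 − (-17) = 60.

60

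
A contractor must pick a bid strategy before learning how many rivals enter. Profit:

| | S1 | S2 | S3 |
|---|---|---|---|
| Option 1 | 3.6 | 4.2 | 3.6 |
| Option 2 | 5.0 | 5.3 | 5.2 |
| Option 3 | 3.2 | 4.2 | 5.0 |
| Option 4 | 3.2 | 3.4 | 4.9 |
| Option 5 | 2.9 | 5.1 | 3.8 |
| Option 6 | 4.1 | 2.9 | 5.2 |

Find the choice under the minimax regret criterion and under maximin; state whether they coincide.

minimax regret → Option 2; maximin → Option 2 (agree)

Column bests: S1=5.0, S2=5.3, S3=5.2.
Option 1 regrets: 1.4, 1.1, 1.6 → max 1.6
Option 2 regrets: 0.0, 0.0, 0.0 → max 0.0
Option 3 regrets: 1.8, 1.1, 0.2 → max 1.8
Option 4 regrets: 1.8, 1.9, 0.3 → max 1.9
Option 5 regrets: 2.1, 0.2, 1.4 → max 2.1
Option 6 regrets: 0.9, 2.4, 0.0 → max 2.4
Smallest max regret = 0.0 → Option 2.
Row minima: Option 1=3.6, Option 2=5.0, Option 3=3.2, Option 4=3.2, Option 5=2.9, Option 6=2.9
Best worst-case = 5.0 → Option 2.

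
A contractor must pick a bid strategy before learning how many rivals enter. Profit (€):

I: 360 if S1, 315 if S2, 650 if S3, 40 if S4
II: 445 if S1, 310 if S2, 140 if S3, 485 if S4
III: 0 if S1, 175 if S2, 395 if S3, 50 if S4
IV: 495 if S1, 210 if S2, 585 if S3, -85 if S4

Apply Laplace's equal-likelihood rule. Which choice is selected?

II

Row averages: I=341.25, II=345, III=155, IV=301.25
Highest average = 345 → II.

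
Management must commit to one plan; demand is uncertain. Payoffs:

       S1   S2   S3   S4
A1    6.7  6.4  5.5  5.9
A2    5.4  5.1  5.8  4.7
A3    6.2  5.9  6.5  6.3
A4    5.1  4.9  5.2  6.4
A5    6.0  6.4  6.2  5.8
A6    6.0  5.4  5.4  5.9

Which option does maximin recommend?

A3

Row minima: A1=5.5, A2=4.7, A3=5.9, A4=4.9, A5=5.8, A6=5.4
Best worst-case = 5.9 → A3.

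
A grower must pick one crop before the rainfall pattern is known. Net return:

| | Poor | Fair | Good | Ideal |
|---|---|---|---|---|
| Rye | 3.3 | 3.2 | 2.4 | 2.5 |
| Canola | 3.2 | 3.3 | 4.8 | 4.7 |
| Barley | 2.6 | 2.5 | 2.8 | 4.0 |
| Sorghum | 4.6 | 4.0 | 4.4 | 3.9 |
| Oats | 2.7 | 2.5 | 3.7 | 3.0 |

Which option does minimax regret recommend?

Sorghum

Column bests: Poor=4.6, Fair=4.0, Good=4.8, Ideal=4.7.
Rye regrets: 1.3, 0.8, 2.4, 2.2 → max 2.4
Canola regrets: 1.4, 0.7, 0.0, 0.0 → max 1.4
Barley regrets: 2.0, 1.5, 2.0, 0.7 → max 2.0
Sorghum regrets: 0.0, 0.0, 0.4, 0.8 → max 0.8
Oats regrets: 1.9, 1.5, 1.1, 1.7 → max 1.9
Smallest max regret = 0.8 → Sorghum.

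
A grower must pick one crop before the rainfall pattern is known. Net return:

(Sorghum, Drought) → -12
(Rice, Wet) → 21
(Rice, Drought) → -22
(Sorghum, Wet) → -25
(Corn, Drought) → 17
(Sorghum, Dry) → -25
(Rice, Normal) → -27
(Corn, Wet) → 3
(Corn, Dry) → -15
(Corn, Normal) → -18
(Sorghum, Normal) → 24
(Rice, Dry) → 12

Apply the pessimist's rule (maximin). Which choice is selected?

Row minima: Sorghum=-25, Rice=-27, Corn=-18
Best worst-case = -18 → Corn.

Corn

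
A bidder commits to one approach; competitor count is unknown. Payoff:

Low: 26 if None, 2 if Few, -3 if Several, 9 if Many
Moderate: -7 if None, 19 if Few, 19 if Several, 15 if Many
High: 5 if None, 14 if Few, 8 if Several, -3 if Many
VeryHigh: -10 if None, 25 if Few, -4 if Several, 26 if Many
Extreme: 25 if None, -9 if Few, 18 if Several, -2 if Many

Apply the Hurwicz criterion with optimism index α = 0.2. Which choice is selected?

Low: 0.2·26 + 0.8·(-3) = 2.8
Moderate: 0.2·19 + 0.8·(-7) = -1.8
High: 0.2·14 + 0.8·(-3) = 0.4
VeryHigh: 0.2·26 + 0.8·(-10) = -2.8
Extreme: 0.2·25 + 0.8·(-9) = -2.2
Highest Hurwicz score = 2.8 → Low.

Low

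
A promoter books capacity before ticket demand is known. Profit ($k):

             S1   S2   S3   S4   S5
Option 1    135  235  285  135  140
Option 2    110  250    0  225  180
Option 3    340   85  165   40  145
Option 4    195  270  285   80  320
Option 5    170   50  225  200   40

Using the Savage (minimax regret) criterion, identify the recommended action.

Option 4

Column bests: S1=340, S2=270, S3=285, S4=225, S5=320.
Option 1 regrets: 205, 35, 0, 90, 180 → max 205
Option 2 regrets: 230, 20, 285, 0, 140 → max 285
Option 3 regrets: 0, 185, 120, 185, 175 → max 185
Option 4 regrets: 145, 0, 0, 145, 0 → max 145
Option 5 regrets: 170, 220, 60, 25, 280 → max 280
Smallest max regret = 145 → Option 4.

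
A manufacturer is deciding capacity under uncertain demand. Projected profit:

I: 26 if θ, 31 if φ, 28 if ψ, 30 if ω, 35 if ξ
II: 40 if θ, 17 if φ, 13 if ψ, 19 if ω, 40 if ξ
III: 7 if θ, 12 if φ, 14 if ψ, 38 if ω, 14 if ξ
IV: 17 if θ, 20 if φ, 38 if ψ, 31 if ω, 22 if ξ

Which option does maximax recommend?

Row maxima: I=35, II=40, III=38, IV=38
Best best-case = 40 → II.

II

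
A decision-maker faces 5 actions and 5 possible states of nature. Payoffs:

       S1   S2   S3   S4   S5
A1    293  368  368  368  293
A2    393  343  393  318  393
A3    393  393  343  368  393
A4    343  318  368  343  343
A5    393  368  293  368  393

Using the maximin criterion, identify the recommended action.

A3

Row minima: A1=293, A2=318, A3=343, A4=318, A5=293
Best worst-case = 343 → A3.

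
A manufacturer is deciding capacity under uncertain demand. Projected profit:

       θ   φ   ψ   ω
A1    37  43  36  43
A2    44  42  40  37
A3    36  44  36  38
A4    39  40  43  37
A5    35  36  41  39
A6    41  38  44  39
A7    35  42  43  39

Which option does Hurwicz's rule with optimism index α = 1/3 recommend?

A6

A1: 1/3·43 + 2/3·36 = 115/3
A2: 1/3·44 + 2/3·37 = 118/3
A3: 1/3·44 + 2/3·36 = 116/3
A4: 1/3·43 + 2/3·37 = 39
A5: 1/3·41 + 2/3·35 = 37
A6: 1/3·44 + 2/3·38 = 40
A7: 1/3·43 + 2/3·35 = 113/3
Highest Hurwicz score = 40 → A6.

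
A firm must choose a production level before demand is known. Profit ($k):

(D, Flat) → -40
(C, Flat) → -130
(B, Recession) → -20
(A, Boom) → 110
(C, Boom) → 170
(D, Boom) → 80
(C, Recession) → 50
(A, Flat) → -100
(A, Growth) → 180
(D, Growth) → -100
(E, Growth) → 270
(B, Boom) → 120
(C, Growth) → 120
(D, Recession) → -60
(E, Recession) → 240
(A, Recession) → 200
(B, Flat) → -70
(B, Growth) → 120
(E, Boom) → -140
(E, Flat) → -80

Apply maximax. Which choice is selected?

Row maxima: A=200, B=120, C=170, D=80, E=270
Best best-case = 270 → E.

E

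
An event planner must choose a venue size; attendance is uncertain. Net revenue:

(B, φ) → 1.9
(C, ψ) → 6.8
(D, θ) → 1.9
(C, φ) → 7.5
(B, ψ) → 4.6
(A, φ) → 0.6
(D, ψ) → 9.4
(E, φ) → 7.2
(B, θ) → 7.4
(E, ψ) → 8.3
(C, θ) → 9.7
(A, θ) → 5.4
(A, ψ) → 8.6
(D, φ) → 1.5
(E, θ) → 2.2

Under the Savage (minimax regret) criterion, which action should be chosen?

C

Column bests: θ=9.7, φ=7.5, ψ=9.4.
A regrets: 4.3, 6.9, 0.8 → max 6.9
B regrets: 2.3, 5.6, 4.8 → max 5.6
C regrets: 0.0, 0.0, 2.6 → max 2.6
D regrets: 7.8, 6.0, 0.0 → max 7.8
E regrets: 7.5, 0.3, 1.1 → max 7.5
Smallest max regret = 2.6 → C.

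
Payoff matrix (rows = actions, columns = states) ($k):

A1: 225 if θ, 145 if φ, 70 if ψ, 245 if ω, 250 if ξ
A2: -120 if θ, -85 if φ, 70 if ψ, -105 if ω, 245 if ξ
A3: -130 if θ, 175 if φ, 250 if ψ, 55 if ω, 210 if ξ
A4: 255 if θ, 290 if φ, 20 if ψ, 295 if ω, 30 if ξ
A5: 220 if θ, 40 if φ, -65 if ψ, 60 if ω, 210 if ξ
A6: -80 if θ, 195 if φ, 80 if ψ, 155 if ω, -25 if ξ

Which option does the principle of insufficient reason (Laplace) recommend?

Row averages: A1=187, A2=1, A3=112, A4=178, A5=93, A6=65
Highest average = 187 → A1.

A1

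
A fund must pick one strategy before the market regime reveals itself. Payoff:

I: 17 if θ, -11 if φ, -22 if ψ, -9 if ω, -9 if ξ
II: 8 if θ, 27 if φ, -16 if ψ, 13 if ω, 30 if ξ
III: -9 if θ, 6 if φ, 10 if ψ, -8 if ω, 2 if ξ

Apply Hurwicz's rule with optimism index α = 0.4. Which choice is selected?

I: 0.4·17 + 0.6·(-22) = -6.4
II: 0.4·30 + 0.6·(-16) = 2.4
III: 0.4·10 + 0.6·(-9) = -1.4
Highest Hurwicz score = 2.4 → II.

II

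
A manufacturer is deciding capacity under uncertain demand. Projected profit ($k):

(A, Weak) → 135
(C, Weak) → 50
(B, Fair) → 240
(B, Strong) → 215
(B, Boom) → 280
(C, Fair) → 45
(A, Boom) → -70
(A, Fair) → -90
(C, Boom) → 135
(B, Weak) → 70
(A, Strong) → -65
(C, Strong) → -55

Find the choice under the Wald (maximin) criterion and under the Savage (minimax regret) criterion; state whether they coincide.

maximin → B; minimax regret → B (agree)

Row minima: A=-90, B=70, C=-55
Best worst-case = 70 → B.
Column bests: Weak=135, Fair=240, Strong=215, Boom=280.
A regrets: 0, 330, 280, 350 → max 350
B regrets: 65, 0, 0, 0 → max 65
C regrets: 85, 195, 270, 145 → max 270
Smallest max regret = 65 → B.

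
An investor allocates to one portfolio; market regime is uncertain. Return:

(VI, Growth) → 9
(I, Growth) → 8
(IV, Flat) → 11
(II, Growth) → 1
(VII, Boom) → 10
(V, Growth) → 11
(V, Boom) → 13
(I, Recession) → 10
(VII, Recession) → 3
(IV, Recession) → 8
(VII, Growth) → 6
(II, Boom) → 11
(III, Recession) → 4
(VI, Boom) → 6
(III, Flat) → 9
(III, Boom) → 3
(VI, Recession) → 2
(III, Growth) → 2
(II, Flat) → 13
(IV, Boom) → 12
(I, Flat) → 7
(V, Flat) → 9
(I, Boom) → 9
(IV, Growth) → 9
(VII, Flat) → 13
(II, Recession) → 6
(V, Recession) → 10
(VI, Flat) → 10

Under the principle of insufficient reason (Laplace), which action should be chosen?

Row averages: I=8.5, II=7.75, III=4.5, IV=10, V=10.75, VI=6.75, VII=8
Highest average = 10.75 → V.

V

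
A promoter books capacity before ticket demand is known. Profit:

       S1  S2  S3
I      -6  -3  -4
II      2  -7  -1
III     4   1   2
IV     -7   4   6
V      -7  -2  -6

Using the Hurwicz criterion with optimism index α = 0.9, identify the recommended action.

I: 0.9·(-3) + 0.1·(-6) = -3.3
II: 0.9·2 + 0.1·(-7) = 1.1
III: 0.9·4 + 0.1·1 = 3.7
IV: 0.9·6 + 0.1·(-7) = 4.7
V: 0.9·(-2) + 0.1·(-7) = -2.5
Highest Hurwicz score = 4.7 → IV.

IV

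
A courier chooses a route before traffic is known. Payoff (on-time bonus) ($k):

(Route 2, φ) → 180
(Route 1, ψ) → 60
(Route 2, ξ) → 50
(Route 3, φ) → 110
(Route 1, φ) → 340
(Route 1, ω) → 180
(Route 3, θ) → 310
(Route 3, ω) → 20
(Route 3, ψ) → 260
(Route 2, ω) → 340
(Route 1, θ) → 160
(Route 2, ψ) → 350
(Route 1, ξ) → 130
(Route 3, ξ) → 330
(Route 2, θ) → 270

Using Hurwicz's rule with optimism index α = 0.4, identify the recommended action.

Route 1: 0.4·340 + 0.6·60 = 172
Route 2: 0.4·350 + 0.6·50 = 170
Route 3: 0.4·330 + 0.6·20 = 144
Highest Hurwicz score = 172 → Route 1.

Route 1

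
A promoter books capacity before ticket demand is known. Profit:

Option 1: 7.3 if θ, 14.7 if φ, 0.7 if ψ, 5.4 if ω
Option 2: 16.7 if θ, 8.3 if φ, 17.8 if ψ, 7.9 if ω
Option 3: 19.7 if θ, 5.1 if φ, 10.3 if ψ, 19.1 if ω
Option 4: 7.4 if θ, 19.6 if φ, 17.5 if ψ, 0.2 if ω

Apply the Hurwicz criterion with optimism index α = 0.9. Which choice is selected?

Option 1: 0.9·14.7 + 0.1·0.7 = 13.3
Option 2: 0.9·17.8 + 0.1·7.9 = 16.81
Option 3: 0.9·19.7 + 0.1·5.1 = 18.24
Option 4: 0.9·19.6 + 0.1·0.2 = 17.66
Highest Hurwicz score = 18.24 → Option 3.

Option 3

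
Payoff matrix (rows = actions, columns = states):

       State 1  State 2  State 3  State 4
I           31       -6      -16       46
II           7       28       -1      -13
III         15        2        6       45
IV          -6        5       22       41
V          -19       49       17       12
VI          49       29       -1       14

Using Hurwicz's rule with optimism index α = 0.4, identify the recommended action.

III

I: 0.4·46 + 0.6·(-16) = 8.8
II: 0.4·28 + 0.6·(-13) = 3.4
III: 0.4·45 + 0.6·2 = 19.2
IV: 0.4·41 + 0.6·(-6) = 12.8
V: 0.4·49 + 0.6·(-19) = 8.2
VI: 0.4·49 + 0.6·(-1) = 19
Highest Hurwicz score = 19.2 → III.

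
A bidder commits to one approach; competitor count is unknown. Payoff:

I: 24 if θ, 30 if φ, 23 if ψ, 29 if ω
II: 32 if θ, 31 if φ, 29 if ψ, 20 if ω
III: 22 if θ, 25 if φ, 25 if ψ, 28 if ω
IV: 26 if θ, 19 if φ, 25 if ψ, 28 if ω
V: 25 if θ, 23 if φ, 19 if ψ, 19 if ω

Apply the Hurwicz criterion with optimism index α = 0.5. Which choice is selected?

I

I: 0.5·30 + 0.5·23 = 26.5
II: 0.5·32 + 0.5·20 = 26
III: 0.5·28 + 0.5·22 = 25
IV: 0.5·28 + 0.5·19 = 23.5
V: 0.5·25 + 0.5·19 = 22
Highest Hurwicz score = 26.5 → I.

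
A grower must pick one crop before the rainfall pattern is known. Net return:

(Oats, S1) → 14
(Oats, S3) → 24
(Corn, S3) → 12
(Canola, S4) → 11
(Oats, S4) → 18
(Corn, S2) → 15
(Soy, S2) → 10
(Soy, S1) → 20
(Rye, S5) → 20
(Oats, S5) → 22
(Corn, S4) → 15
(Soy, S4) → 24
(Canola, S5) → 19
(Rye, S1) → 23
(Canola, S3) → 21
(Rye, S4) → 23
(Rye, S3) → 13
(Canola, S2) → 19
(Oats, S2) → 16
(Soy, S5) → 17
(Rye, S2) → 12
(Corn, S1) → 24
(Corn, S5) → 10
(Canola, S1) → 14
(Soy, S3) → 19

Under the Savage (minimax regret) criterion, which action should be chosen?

Column bests: S1=24, S2=19, S3=24, S4=24, S5=22.
Oats regrets: 10, 3, 0, 6, 0 → max 10
Canola regrets: 10, 0, 3, 13, 3 → max 13
Soy regrets: 4, 9, 5, 0, 5 → max 9
Corn regrets: 0, 4, 12, 9, 12 → max 12
Rye regrets: 1, 7, 11, 1, 2 → max 11
Smallest max regret = 9 → Soy.

Soy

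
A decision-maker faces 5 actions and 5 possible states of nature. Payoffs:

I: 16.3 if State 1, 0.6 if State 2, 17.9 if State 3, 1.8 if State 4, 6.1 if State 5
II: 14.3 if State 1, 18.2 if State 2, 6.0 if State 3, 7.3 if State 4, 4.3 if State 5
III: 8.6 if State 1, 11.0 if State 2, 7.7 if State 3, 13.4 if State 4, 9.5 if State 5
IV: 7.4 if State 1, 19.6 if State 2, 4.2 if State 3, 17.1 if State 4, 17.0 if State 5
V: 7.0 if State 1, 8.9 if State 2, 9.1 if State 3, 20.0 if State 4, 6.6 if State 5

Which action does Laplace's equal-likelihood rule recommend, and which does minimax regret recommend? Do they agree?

Row averages: I=8.54, II=10.02, III=10.04, IV=13.06, V=10.32
Highest average = 13.06 → IV.
Column bests: State 1=16.3, State 2=19.6, State 3=17.9, State 4=20.0, State 5=17.0.
I regrets: 0.0, 19.0, 0.0, 18.2, 10.9 → max 19.0
II regrets: 2.0, 1.4, 11.9, 12.7, 12.7 → max 12.7
III regrets: 7.7, 8.6, 10.2, 6.6, 7.5 → max 10.2
IV regrets: 8.9, 0.0, 13.7, 2.9, 0.0 → max 13.7
V regrets: 9.3, 10.7, 8.8, 0.0, 10.4 → max 10.7
Smallest max regret = 10.2 → III.

laplace → IV; minimax regret → III (disagree)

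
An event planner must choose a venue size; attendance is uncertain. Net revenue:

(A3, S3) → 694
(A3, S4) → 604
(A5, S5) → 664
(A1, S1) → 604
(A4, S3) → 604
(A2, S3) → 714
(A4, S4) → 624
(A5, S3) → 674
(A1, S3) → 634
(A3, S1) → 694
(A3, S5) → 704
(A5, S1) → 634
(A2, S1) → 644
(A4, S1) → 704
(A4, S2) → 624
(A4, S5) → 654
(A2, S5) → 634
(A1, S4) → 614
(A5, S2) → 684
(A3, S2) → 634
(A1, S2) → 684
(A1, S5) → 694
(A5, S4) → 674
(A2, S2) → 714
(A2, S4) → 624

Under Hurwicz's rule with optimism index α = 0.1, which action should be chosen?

A5

A1: 0.1·694 + 0.9·604 = 613
A2: 0.1·714 + 0.9·624 = 633
A3: 0.1·704 + 0.9·604 = 614
A4: 0.1·704 + 0.9·604 = 614
A5: 0.1·684 + 0.9·634 = 639
Highest Hurwicz score = 639 → A5.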